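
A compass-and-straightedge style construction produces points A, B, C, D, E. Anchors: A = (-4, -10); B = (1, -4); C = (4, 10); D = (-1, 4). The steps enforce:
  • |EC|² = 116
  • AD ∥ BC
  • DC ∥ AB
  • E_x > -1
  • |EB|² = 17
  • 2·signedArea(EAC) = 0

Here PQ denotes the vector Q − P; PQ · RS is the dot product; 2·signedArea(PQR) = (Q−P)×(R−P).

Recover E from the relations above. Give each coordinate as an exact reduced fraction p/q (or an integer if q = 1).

E = (0, 0)

1. E_x = 0  [line -20·x + 8·y + 0 = 0 ∩ |EB|² = 17]
2. E_y = 0  [line -20·x + 8·y + 0 = 0 ∩ |EB|² = 17]
   → E = (0, 0)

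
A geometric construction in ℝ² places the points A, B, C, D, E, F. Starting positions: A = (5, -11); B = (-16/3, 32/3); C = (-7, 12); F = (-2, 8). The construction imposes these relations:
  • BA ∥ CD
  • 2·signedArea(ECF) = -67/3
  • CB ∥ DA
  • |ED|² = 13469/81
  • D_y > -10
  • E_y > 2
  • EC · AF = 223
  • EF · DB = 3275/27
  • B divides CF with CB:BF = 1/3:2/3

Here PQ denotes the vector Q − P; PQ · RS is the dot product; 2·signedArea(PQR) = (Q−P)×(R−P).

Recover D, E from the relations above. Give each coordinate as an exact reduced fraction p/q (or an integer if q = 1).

D = (10/3, -29/3)
E = (-7/9, 23/9)

1. D_x = 10/3  [CB ∥ DA ∩ BA ∥ CD]
2. D_y = -29/3  [CB ∥ DA ∩ BA ∥ CD]
   → D = (10/3, -29/3)
3. E_x = -7/9  [EF · DB = 3275/27 ∩ 2·signedArea(ECF) = -67/3]
4. E_y = 23/9  [EF · DB = 3275/27 ∩ 2·signedArea(ECF) = -67/3]
   → E = (-7/9, 23/9)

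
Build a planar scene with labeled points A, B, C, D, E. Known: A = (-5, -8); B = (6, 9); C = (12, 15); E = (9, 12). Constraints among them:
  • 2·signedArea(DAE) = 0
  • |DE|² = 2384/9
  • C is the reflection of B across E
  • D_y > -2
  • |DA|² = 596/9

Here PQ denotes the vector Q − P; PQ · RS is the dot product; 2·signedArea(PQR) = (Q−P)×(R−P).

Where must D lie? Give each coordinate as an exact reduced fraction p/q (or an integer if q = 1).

D = (-1/3, -4/3)

1. D_x = -1/3  [line -20·x + 14·y + 12 = 0 ∩ |DA|² = 596/9]
2. D_y = -4/3  [line -20·x + 14·y + 12 = 0 ∩ |DA|² = 596/9]
   → D = (-1/3, -4/3)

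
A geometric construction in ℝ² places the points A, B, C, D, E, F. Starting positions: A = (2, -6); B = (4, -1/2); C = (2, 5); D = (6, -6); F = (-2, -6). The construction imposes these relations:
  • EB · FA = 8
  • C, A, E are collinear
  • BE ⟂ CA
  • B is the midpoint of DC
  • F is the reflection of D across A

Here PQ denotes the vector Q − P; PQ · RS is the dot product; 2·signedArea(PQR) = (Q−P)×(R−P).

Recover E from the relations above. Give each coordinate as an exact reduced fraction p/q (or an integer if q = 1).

1. E_x = 2  [C, A, E are collinear ∩ BE ⟂ CA]
2. E_y = -1/2  [C, A, E are collinear ∩ BE ⟂ CA]
   → E = (2, -1/2)

E = (2, -1/2)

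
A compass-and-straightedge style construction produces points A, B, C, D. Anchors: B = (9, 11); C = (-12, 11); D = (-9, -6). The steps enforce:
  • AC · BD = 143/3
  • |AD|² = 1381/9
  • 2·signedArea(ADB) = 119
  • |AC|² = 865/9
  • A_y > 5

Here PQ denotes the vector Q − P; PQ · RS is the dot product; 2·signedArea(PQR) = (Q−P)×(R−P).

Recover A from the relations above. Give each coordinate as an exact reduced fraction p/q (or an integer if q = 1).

A = (-4, 16/3)

1. A_x = -4  [2·signedArea(ADB) = 119 ∩ AC · BD = 143/3]
2. A_y = 16/3  [2·signedArea(ADB) = 119 ∩ AC · BD = 143/3]
   → A = (-4, 16/3)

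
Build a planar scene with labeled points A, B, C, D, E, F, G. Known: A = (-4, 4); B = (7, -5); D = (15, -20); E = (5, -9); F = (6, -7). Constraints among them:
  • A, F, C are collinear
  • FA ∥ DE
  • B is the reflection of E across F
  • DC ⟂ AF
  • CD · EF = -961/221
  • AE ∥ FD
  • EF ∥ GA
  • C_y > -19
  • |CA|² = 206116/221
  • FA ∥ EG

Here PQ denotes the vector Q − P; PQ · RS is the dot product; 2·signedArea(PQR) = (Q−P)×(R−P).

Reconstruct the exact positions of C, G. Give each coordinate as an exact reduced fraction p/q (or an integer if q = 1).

1. C_x = 3656/221  [A, F, C are collinear ∩ DC ⟂ AF]
2. C_y = -4110/221  [A, F, C are collinear ∩ DC ⟂ AF]
   → C = (3656/221, -4110/221)
3. G_x = -5  [EF ∥ GA ∩ FA ∥ EG]
4. G_y = 2  [EF ∥ GA ∩ FA ∥ EG]
   → G = (-5, 2)

C = (3656/221, -4110/221)
G = (-5, 2)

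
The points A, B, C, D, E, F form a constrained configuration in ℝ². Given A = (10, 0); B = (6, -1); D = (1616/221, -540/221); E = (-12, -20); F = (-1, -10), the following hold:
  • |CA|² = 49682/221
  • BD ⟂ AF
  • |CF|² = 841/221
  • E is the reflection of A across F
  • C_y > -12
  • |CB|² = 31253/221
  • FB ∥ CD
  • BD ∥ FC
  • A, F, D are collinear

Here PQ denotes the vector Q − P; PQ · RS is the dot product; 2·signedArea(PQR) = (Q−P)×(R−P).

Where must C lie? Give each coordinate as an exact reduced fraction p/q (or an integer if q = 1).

1. C_x = 69/221  [FB ∥ CD ∩ BD ∥ FC]
2. C_y = -2529/221  [FB ∥ CD ∩ BD ∥ FC]
   → C = (69/221, -2529/221)

C = (69/221, -2529/221)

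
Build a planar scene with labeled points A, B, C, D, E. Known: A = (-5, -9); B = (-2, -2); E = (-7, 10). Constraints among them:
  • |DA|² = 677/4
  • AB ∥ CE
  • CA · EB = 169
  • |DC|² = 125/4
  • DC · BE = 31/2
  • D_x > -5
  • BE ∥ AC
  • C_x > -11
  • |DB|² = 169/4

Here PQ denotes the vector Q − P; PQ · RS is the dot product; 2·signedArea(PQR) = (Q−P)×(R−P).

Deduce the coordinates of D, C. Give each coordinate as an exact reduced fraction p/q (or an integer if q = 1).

1. C_x = -10  [AB ∥ CE ∩ BE ∥ AC]
2. C_y = 3  [AB ∥ CE ∩ BE ∥ AC]
   → C = (-10, 3)
3. D_x = -9/2  [line 5·x + -12·y + 141/2 = 0 ∩ |DB|² = 169/4]
4. D_y = 4  [line 5·x + -12·y + 141/2 = 0 ∩ |DB|² = 169/4]
   → D = (-9/2, 4)

C = (-10, 3)
D = (-9/2, 4)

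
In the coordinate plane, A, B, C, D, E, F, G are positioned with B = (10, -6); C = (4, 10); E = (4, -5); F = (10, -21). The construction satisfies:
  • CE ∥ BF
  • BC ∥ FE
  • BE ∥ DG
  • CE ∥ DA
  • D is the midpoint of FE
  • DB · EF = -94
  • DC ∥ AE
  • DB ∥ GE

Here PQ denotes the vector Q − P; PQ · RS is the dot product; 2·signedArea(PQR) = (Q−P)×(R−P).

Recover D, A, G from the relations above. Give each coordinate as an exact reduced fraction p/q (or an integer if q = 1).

1. D_x = 7  [D is the midpoint of FE]
2. D_y = -13  [D is the midpoint of FE]
   → D = (7, -13)
3. A_x = 7  [DC ∥ AE ∩ CE ∥ DA]
4. A_y = -28  [DC ∥ AE ∩ CE ∥ DA]
   → A = (7, -28)
5. G_x = 1  [DB ∥ GE ∩ BE ∥ DG]
6. G_y = -12  [DB ∥ GE ∩ BE ∥ DG]
   → G = (1, -12)

A = (7, -28)
D = (7, -13)
G = (1, -12)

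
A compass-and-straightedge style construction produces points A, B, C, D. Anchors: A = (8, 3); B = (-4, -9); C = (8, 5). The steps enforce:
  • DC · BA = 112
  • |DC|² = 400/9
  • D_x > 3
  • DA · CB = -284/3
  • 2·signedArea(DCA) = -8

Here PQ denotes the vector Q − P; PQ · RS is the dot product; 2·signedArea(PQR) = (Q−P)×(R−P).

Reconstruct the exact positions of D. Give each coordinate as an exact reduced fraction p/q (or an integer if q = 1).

D = (4, -1/3)

1. D_x = 4  [2·signedArea(DCA) = -8 ∩ DC · BA = 112]
2. D_y = -1/3  [2·signedArea(DCA) = -8 ∩ DC · BA = 112]
   → D = (4, -1/3)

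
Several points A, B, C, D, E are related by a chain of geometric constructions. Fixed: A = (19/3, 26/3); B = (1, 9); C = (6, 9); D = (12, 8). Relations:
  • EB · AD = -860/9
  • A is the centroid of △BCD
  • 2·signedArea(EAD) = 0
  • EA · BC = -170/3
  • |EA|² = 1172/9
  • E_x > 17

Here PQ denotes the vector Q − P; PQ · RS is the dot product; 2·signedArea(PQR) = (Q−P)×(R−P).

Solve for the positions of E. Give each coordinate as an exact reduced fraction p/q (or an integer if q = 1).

1. E_x = 53/3  [2·signedArea(EAD) = 0 ∩ EA · BC = -170/3]
2. E_y = 22/3  [2·signedArea(EAD) = 0 ∩ EA · BC = -170/3]
   → E = (53/3, 22/3)

E = (53/3, 22/3)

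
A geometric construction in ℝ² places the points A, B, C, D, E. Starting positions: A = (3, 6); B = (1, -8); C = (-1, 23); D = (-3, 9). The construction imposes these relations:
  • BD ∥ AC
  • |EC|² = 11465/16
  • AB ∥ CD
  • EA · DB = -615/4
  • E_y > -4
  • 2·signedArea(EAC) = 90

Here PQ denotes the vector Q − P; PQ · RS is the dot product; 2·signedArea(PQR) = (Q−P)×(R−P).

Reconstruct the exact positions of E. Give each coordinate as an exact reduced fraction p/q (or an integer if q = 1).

1. E_x = 0  [EA · DB = -615/4 ∩ 2·signedArea(EAC) = 90]
2. E_y = -15/4  [EA · DB = -615/4 ∩ 2·signedArea(EAC) = 90]
   → E = (0, -15/4)

E = (0, -15/4)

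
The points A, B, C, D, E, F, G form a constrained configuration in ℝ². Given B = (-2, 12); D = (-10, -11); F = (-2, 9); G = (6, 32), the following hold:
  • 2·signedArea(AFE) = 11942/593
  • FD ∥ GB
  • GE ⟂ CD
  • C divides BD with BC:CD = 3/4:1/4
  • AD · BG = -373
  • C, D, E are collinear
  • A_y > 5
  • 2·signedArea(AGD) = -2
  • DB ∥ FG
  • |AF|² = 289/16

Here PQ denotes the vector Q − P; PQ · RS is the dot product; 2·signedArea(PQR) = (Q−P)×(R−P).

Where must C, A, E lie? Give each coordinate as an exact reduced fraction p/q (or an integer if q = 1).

A = (-4, 21/4)
C = (-8, -21/4)
E = (3006/593, 19168/593)

1. C_x = -8  [C divides BD with BC:CD = 3/4:1/4]
2. C_y = -21/4  [C divides BD with BC:CD = 3/4:1/4]
   → C = (-8, -21/4)
3. A_x = -4  [AD · BG = -373 ∩ 2·signedArea(AGD) = -2]
4. A_y = 21/4  [AD · BG = -373 ∩ 2·signedArea(AGD) = -2]
   → A = (-4, 21/4)
5. E_x = 3006/593  [C, D, E are collinear ∩ GE ⟂ CD]
6. E_y = 19168/593  [C, D, E are collinear ∩ GE ⟂ CD]
   → E = (3006/593, 19168/593)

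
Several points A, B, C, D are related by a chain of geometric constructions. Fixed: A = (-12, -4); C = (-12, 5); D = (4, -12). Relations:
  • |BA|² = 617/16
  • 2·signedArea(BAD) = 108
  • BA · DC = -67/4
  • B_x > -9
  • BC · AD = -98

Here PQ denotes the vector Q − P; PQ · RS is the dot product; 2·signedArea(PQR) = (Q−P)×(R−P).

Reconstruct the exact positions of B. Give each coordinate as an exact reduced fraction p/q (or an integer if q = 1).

1. B_x = -8  [2·signedArea(BAD) = 108 ∩ BA · DC = -67/4]
2. B_y = 3/4  [2·signedArea(BAD) = 108 ∩ BA · DC = -67/4]
   → B = (-8, 3/4)

B = (-8, 3/4)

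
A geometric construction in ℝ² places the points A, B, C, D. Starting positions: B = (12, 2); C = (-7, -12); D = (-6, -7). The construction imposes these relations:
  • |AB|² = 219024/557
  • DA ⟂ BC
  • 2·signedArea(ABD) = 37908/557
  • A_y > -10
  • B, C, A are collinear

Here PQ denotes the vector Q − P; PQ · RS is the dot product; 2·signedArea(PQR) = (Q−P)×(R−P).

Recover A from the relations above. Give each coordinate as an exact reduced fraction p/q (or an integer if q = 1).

A = (-2208/557, -5438/557)

1. A_x = -2208/557  [B, C, A are collinear ∩ DA ⟂ BC]
2. A_y = -5438/557  [B, C, A are collinear ∩ DA ⟂ BC]
   → A = (-2208/557, -5438/557)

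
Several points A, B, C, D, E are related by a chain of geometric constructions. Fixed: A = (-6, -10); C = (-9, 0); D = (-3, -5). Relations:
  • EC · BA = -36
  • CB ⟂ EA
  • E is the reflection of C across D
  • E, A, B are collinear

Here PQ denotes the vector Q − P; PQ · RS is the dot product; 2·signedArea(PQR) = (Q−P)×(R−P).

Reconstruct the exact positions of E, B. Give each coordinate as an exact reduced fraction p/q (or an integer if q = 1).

1. E_x = 3  [E is the reflection of C across D]
2. E_y = -10  [E is the reflection of C across D]
   → E = (3, -10)
3. B_x = -9  [E, A, B are collinear ∩ CB ⟂ EA]
4. B_y = -10  [E, A, B are collinear ∩ CB ⟂ EA]
   → B = (-9, -10)

B = (-9, -10)
E = (3, -10)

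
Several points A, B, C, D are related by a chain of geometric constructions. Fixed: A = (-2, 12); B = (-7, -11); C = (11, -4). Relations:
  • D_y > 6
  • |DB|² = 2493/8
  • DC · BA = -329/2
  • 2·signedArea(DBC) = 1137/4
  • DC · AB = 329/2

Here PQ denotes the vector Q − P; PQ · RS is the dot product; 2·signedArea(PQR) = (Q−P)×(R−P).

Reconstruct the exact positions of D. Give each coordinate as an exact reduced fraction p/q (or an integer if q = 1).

1. D_x = -13/4  [2·signedArea(DBC) = 1137/4 ∩ DC · AB = 329/2]
2. D_y = 25/4  [2·signedArea(DBC) = 1137/4 ∩ DC · AB = 329/2]
   → D = (-13/4, 25/4)

D = (-13/4, 25/4)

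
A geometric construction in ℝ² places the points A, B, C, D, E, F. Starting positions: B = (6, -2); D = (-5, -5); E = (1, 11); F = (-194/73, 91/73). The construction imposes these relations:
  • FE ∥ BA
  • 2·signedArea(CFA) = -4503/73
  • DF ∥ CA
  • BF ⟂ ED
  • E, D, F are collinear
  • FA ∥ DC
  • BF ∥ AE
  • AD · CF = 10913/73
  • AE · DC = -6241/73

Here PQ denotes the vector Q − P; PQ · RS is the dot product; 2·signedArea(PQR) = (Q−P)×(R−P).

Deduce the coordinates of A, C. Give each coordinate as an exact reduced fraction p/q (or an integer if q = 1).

A = (705/73, 566/73)
C = (534/73, 110/73)

1. A_x = 705/73  [BF ∥ AE ∩ FE ∥ BA]
2. A_y = 566/73  [BF ∥ AE ∩ FE ∥ BA]
   → A = (705/73, 566/73)
3. C_x = 534/73  [DF ∥ CA ∩ FA ∥ DC]
4. C_y = 110/73  [DF ∥ CA ∩ FA ∥ DC]
   → C = (534/73, 110/73)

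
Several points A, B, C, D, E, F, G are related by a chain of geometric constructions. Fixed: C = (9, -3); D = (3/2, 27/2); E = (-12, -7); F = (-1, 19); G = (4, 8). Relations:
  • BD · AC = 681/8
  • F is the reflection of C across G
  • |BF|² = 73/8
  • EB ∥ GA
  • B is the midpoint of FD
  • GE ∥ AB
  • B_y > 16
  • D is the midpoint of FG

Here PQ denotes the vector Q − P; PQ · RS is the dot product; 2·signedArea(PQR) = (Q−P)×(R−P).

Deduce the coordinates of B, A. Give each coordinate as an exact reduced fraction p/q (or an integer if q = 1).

A = (65/4, 125/4)
B = (1/4, 65/4)

1. B_x = 1/4  [B is the midpoint of FD]
2. B_y = 65/4  [B is the midpoint of FD]
   → B = (1/4, 65/4)
3. A_x = 65/4  [GE ∥ AB ∩ EB ∥ GA]
4. A_y = 125/4  [GE ∥ AB ∩ EB ∥ GA]
   → A = (65/4, 125/4)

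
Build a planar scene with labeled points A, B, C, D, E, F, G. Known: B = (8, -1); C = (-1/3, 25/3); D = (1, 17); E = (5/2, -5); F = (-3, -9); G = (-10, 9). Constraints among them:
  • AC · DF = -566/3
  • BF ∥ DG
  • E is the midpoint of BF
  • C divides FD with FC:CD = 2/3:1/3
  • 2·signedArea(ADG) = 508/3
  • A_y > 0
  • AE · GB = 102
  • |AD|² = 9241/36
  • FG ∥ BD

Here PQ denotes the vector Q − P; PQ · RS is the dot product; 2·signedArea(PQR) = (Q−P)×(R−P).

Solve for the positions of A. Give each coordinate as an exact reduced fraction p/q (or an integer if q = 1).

A = (1/6, 1)

1. A_x = 1/6  [AC · DF = -566/3 ∩ AE · GB = 102]
2. A_y = 1  [AC · DF = -566/3 ∩ AE · GB = 102]
   → A = (1/6, 1)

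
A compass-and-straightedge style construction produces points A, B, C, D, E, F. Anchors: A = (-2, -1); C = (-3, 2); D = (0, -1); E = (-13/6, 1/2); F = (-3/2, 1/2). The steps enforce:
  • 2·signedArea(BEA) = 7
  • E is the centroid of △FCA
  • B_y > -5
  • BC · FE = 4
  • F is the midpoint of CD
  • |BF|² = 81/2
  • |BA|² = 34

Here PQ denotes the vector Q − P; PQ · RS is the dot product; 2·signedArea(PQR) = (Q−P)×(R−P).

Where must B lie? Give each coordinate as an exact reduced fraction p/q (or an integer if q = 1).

1. B_x = 3  [BC · FE = 4 ∩ 2·signedArea(BEA) = 7]
2. B_y = -4  [BC · FE = 4 ∩ 2·signedArea(BEA) = 7]
   → B = (3, -4)

B = (3, -4)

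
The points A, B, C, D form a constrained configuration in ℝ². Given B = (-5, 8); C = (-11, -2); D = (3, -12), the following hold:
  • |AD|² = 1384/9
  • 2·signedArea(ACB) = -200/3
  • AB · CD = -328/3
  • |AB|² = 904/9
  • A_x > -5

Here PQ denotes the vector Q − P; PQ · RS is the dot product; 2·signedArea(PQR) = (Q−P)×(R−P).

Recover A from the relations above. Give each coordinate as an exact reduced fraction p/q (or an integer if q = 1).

1. A_x = -13/3  [AB · CD = -328/3 ∩ 2·signedArea(ACB) = -200/3]
2. A_y = -2  [AB · CD = -328/3 ∩ 2·signedArea(ACB) = -200/3]
   → A = (-13/3, -2)

A = (-13/3, -2)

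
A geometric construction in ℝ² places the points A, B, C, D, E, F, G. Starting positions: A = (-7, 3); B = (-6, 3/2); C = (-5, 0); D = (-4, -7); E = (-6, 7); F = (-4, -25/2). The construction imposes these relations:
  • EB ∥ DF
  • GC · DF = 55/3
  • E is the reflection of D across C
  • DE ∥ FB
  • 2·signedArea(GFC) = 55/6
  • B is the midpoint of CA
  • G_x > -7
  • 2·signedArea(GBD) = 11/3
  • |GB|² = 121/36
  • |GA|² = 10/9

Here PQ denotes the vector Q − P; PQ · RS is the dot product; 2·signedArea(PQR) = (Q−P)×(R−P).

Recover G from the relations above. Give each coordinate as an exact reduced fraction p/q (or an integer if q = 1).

1. G_x = -6  [2·signedArea(GFC) = 55/6 ∩ GC · DF = 55/3]
2. G_y = 10/3  [2·signedArea(GFC) = 55/6 ∩ GC · DF = 55/3]
   → G = (-6, 10/3)

G = (-6, 10/3)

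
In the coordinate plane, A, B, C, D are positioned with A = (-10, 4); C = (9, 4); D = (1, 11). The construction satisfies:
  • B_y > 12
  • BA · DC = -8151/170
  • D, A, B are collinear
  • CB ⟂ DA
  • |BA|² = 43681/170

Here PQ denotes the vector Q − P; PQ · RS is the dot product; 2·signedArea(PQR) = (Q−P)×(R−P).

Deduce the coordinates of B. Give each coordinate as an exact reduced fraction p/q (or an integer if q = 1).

1. B_x = 599/170  [D, A, B are collinear ∩ CB ⟂ DA]
2. B_y = 2143/170  [D, A, B are collinear ∩ CB ⟂ DA]
   → B = (599/170, 2143/170)

B = (599/170, 2143/170)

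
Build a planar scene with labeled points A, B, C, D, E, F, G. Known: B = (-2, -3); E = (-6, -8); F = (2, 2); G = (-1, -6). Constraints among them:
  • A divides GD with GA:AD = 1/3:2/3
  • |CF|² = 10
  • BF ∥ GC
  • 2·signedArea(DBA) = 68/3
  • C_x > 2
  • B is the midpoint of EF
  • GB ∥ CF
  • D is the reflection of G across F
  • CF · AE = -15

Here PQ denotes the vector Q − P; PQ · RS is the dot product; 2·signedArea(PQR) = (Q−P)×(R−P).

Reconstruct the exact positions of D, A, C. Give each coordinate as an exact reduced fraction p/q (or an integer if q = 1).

A = (1, -2/3)
C = (3, -1)
D = (5, 10)

1. D_x = 5  [D is the reflection of G across F]
2. D_y = 10  [D is the reflection of G across F]
   → D = (5, 10)
3. A_x = 1  [A divides GD with GA:AD = 1/3:2/3]
4. A_y = -2/3  [A divides GD with GA:AD = 1/3:2/3]
   → A = (1, -2/3)
5. C_x = 3  [GB ∥ CF ∩ BF ∥ GC]
6. C_y = -1  [GB ∥ CF ∩ BF ∥ GC]
   → C = (3, -1)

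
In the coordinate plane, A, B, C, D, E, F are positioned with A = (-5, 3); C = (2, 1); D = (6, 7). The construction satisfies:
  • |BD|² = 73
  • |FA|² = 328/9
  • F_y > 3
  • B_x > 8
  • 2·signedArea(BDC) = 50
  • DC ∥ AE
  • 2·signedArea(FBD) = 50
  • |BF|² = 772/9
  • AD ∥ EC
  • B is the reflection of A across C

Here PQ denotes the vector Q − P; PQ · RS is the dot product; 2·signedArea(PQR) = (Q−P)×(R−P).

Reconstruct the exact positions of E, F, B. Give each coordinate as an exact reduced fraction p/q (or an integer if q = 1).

1. E_x = -9  [AD ∥ EC ∩ DC ∥ AE]
2. E_y = -3  [AD ∥ EC ∩ DC ∥ AE]
   → E = (-9, -3)
3. B_x = 9  [B is the reflection of A across C]
4. B_y = -1  [B is the reflection of A across C]
   → B = (9, -1)
5. F_x = 1  [line -8·x + -3·y + 19 = 0 ∩ |BF|² = 772/9]
6. F_y = 11/3  [line -8·x + -3·y + 19 = 0 ∩ |BF|² = 772/9]
   → F = (1, 11/3)

B = (9, -1)
E = (-9, -3)
F = (1, 11/3)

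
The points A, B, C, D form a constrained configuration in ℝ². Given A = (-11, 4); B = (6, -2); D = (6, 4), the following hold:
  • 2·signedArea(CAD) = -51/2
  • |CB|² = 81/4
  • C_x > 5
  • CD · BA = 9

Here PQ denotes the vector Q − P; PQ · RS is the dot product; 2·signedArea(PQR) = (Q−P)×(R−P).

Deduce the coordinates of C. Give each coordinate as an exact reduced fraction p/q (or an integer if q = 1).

C = (6, 5/2)

1. C_x = 6  [2·signedArea(CAD) = -51/2 ∩ CD · BA = 9]
2. C_y = 5/2  [2·signedArea(CAD) = -51/2 ∩ CD · BA = 9]
   → C = (6, 5/2)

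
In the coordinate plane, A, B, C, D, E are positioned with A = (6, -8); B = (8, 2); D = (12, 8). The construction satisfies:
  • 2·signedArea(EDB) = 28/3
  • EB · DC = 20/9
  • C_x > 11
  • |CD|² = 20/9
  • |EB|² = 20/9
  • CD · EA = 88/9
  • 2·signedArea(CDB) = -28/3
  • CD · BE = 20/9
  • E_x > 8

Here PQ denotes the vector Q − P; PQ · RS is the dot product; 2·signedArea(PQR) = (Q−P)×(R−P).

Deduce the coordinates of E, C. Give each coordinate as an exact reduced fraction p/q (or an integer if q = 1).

C = (34/3, 28/3)
E = (26/3, 2/3)

1. C_x = 34/3  [line 6·x + -4·y + -92/3 = 0 ∩ |CD|² = 20/9]
2. C_y = 28/3  [line 6·x + -4·y + -92/3 = 0 ∩ |CD|² = 20/9]
   → C = (34/3, 28/3)
3. E_x = 26/3  [2·signedArea(EDB) = 28/3 ∩ CD · BE = 20/9]
4. E_y = 2/3  [2·signedArea(EDB) = 28/3 ∩ CD · BE = 20/9]
   → E = (26/3, 2/3)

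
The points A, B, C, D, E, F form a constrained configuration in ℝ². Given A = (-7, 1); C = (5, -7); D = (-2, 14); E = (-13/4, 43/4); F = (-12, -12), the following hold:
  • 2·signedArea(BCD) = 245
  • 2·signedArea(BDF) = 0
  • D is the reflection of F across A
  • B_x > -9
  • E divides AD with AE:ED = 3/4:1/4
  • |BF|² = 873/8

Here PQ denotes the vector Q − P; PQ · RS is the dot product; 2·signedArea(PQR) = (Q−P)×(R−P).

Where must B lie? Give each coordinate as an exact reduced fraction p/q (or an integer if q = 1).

1. B_x = -33/4  [2·signedArea(BDF) = 0 ∩ 2·signedArea(BCD) = 245]
2. B_y = -9/4  [2·signedArea(BDF) = 0 ∩ 2·signedArea(BCD) = 245]
   → B = (-33/4, -9/4)

B = (-33/4, -9/4)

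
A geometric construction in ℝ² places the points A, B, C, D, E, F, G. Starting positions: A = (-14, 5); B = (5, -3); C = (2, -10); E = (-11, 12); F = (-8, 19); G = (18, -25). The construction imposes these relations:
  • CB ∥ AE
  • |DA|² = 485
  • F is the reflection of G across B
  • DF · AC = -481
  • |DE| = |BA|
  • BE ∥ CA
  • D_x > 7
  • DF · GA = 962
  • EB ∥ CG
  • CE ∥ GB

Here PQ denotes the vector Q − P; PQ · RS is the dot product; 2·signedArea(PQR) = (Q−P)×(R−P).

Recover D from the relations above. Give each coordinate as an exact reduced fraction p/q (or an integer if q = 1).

D = (8, 4)

1. D_x = 8  [line 32·x + -30·y + -136 = 0 ∩ |DA|² = 485]
2. D_y = 4  [line 32·x + -30·y + -136 = 0 ∩ |DA|² = 485]
   → D = (8, 4)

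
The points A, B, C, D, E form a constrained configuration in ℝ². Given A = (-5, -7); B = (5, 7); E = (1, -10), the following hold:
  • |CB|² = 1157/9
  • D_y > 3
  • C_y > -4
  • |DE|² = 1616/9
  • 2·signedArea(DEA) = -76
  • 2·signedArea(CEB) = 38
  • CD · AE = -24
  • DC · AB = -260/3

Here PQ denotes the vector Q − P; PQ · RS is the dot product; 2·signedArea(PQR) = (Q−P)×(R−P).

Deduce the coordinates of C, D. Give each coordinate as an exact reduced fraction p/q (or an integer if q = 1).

1. D_x = -1/3  [line -3·x + -6·y + 19 = 0 ∩ |DE|² = 1616/9]
2. D_y = 10/3  [line -3·x + -6·y + 19 = 0 ∩ |DE|² = 1616/9]
   → D = (-1/3, 10/3)
3. C_x = 1/3  [CD · AE = -24 ∩ DC · AB = -260/3]
4. C_y = -10/3  [CD · AE = -24 ∩ DC · AB = -260/3]
   → C = (1/3, -10/3)

C = (1/3, -10/3)
D = (-1/3, 10/3)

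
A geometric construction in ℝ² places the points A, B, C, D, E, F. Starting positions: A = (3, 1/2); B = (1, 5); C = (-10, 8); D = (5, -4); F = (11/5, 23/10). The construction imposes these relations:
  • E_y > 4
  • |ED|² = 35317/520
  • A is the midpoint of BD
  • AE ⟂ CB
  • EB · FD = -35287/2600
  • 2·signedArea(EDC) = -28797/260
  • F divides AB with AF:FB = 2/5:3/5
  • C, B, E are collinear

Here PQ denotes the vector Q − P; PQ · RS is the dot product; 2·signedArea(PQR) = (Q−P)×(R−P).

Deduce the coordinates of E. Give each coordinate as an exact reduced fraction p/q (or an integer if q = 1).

1. E_x = 1041/260  [C, B, E are collinear ∩ AE ⟂ CB]
2. E_y = 1087/260  [C, B, E are collinear ∩ AE ⟂ CB]
   → E = (1041/260, 1087/260)

E = (1041/260, 1087/260)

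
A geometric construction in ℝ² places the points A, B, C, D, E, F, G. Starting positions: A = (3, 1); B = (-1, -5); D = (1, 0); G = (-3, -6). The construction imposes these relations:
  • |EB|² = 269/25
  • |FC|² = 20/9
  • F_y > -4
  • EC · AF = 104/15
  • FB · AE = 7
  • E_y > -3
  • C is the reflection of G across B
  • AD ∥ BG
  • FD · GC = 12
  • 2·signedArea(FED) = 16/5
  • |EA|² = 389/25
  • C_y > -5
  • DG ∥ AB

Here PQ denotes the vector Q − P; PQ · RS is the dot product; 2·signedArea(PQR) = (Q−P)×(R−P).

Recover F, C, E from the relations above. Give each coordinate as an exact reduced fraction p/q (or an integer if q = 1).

1. C_x = 1  [C is the reflection of G across B]
2. C_y = -4  [C is the reflection of G across B]
   → C = (1, -4)
3. F_x = -1/3  [line -4·x + -2·y + -8 = 0 ∩ |FC|² = 20/9]
4. F_y = -10/3  [line -4·x + -2·y + -8 = 0 ∩ |FC|² = 20/9]
   → F = (-1/3, -10/3)
5. E_x = 1  [FB · AE = 7 ∩ EC · AF = 104/15]
6. E_y = -12/5  [FB · AE = 7 ∩ EC · AF = 104/15]
   → E = (1, -12/5)

C = (1, -4)
E = (1, -12/5)
F = (-1/3, -10/3)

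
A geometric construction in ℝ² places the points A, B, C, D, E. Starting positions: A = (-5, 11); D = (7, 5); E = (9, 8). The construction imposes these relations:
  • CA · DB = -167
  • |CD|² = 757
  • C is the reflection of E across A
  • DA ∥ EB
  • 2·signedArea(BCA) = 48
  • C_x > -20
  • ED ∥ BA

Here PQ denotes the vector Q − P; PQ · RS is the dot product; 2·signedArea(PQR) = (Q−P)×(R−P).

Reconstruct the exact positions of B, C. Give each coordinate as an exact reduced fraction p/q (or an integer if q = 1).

B = (-3, 14)
C = (-19, 14)

1. B_x = -3  [ED ∥ BA ∩ DA ∥ EB]
2. B_y = 14  [ED ∥ BA ∩ DA ∥ EB]
   → B = (-3, 14)
3. C_x = -19  [C is the reflection of E across A]
4. C_y = 14  [C is the reflection of E across A]
   → C = (-19, 14)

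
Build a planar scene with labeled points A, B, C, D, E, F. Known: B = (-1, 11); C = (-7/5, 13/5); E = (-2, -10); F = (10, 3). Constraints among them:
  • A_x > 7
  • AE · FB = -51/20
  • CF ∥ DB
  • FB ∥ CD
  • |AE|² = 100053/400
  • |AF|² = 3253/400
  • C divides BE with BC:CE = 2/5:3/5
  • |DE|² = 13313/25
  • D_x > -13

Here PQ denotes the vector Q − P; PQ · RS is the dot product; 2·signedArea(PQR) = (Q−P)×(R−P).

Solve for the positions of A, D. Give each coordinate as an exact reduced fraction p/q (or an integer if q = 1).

A = (143/20, 29/10)
D = (-62/5, 53/5)

1. A_x = 143/20  [line 11·x + -8·y + -1109/20 = 0 ∩ |AE|² = 100053/400]
2. A_y = 29/10  [line 11·x + -8·y + -1109/20 = 0 ∩ |AE|² = 100053/400]
   → A = (143/20, 29/10)
3. D_x = -62/5  [CF ∥ DB ∩ FB ∥ CD]
4. D_y = 53/5  [CF ∥ DB ∩ FB ∥ CD]
   → D = (-62/5, 53/5)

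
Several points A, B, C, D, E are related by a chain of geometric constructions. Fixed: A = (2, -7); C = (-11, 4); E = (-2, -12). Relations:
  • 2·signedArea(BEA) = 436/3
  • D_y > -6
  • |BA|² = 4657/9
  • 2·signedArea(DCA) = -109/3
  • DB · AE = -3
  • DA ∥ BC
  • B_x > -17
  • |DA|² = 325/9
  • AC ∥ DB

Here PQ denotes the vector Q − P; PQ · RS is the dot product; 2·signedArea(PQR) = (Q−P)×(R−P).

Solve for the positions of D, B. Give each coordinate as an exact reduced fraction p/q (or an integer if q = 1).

1. D_x = -11/3  [line 11·x + 13·y + 316/3 = 0 ∩ |DA|² = 325/9]
2. D_y = -5  [line 11·x + 13·y + 316/3 = 0 ∩ |DA|² = 325/9]
   → D = (-11/3, -5)
3. B_x = -50/3  [DA ∥ BC ∩ AC ∥ DB]
4. B_y = 6  [DA ∥ BC ∩ AC ∥ DB]
   → B = (-50/3, 6)

B = (-50/3, 6)
D = (-11/3, -5)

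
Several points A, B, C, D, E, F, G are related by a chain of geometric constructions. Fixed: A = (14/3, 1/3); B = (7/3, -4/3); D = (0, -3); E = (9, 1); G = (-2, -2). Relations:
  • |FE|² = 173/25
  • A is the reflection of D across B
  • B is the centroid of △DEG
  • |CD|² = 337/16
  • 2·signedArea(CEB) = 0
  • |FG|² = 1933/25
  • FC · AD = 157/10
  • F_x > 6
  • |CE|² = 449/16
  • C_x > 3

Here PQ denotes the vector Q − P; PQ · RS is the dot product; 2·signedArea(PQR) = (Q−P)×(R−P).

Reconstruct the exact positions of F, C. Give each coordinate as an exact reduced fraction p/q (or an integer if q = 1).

1. C_x = 4  [line 7/3·x + -20/3·y + -43/3 = 0 ∩ |CD|² = 337/16]
2. C_y = -3/4  [line 7/3·x + -20/3·y + -43/3 = 0 ∩ |CD|² = 337/16]
   → C = (4, -3/4)
3. F_x = 32/5  [line 14/3·x + 10/3·y + -478/15 = 0 ∩ |FG|² = 1933/25]
4. F_y = 3/5  [line 14/3·x + 10/3·y + -478/15 = 0 ∩ |FG|² = 1933/25]
   → F = (32/5, 3/5)

C = (4, -3/4)
F = (32/5, 3/5)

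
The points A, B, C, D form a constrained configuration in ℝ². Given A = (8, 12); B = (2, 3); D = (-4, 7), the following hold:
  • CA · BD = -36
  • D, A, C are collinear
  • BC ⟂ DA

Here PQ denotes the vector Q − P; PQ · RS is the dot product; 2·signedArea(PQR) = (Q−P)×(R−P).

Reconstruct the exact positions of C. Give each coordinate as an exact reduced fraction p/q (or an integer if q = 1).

C = (-4/13, 111/13)

1. C_x = -4/13  [D, A, C are collinear ∩ BC ⟂ DA]
2. C_y = 111/13  [D, A, C are collinear ∩ BC ⟂ DA]
   → C = (-4/13, 111/13)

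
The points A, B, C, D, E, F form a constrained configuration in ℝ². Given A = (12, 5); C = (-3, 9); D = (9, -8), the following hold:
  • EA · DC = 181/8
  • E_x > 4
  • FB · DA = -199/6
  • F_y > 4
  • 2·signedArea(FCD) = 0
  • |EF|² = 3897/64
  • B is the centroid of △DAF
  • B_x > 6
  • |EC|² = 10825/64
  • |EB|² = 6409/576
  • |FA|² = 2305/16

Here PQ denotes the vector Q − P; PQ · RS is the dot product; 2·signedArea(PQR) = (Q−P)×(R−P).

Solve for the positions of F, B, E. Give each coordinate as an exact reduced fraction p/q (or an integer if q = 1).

B = (7, 7/12)
E = (9/2, -13/8)
F = (0, 19/4)

1. F_x = 0  [line 17·x + 12·y + -57 = 0 ∩ |FA|² = 2305/16]
2. F_y = 19/4  [line 17·x + 12·y + -57 = 0 ∩ |FA|² = 2305/16]
   → F = (0, 19/4)
3. B_x = 7  [B is the centroid of △DAF]
4. B_y = 7/12  [B is the centroid of △DAF]
   → B = (7, 7/12)
5. E_x = 9/2  [line 12·x + -17·y + -653/8 = 0 ∩ |EC|² = 10825/64]
6. E_y = -13/8  [line 12·x + -17·y + -653/8 = 0 ∩ |EC|² = 10825/64]
   → E = (9/2, -13/8)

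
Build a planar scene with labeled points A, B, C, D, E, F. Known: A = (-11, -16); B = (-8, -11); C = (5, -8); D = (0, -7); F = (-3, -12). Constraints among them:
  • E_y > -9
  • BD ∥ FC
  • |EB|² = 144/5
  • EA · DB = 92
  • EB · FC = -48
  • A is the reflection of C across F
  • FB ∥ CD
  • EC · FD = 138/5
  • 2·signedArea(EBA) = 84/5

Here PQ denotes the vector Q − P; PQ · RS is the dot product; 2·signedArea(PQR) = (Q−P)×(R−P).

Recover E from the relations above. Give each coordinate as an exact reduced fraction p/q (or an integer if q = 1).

E = (-16/5, -43/5)

1. E_x = -16/5  [EC · FD = 138/5 ∩ 2·signedArea(EBA) = 84/5]
2. E_y = -43/5  [EC · FD = 138/5 ∩ 2·signedArea(EBA) = 84/5]
   → E = (-16/5, -43/5)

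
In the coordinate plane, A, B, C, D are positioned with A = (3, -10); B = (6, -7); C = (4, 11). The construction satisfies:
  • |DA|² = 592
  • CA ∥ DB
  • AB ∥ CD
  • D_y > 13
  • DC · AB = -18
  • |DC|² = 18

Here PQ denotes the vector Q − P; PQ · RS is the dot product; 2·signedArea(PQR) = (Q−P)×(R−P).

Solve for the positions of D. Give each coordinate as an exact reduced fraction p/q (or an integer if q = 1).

1. D_x = 7  [CA ∥ DB ∩ AB ∥ CD]
2. D_y = 14  [CA ∥ DB ∩ AB ∥ CD]
   → D = (7, 14)

D = (7, 14)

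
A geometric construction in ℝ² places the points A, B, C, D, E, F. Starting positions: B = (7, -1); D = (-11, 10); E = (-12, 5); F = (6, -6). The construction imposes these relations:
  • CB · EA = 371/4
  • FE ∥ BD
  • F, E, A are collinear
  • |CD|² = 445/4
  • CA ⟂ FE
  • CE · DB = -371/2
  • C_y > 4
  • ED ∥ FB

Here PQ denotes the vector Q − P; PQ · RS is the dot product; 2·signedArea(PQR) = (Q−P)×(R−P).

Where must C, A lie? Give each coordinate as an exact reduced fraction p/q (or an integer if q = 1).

A = (-2001/445, 369/890)
C = (-2, 9/2)

1. C_x = -2  [line -18·x + 11·y + -171/2 = 0 ∩ |CD|² = 445/4]
2. C_y = 9/2  [line -18·x + 11·y + -171/2 = 0 ∩ |CD|² = 445/4]
   → C = (-2, 9/2)
3. A_x = -2001/445  [F, E, A are collinear ∩ CA ⟂ FE]
4. A_y = 369/890  [F, E, A are collinear ∩ CA ⟂ FE]
   → A = (-2001/445, 369/890)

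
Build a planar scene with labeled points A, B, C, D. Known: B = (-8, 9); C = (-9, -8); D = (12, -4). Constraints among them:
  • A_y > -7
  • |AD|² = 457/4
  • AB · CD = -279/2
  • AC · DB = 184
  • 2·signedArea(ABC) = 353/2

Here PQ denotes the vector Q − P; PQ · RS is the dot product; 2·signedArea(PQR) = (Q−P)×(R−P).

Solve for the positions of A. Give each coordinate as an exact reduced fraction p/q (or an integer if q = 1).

1. A_x = 3/2  [AB · CD = -279/2 ∩ 2·signedArea(ABC) = 353/2]
2. A_y = -6  [AB · CD = -279/2 ∩ 2·signedArea(ABC) = 353/2]
   → A = (3/2, -6)

A = (3/2, -6)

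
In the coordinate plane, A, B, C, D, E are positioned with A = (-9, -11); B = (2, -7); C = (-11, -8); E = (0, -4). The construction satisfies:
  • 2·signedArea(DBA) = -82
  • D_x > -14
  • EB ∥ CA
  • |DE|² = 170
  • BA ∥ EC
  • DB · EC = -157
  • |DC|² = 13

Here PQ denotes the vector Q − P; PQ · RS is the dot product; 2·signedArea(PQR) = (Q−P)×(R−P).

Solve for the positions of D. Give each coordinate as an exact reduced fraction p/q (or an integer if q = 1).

D = (-13, -5)

1. D_x = -13  [2·signedArea(DBA) = -82 ∩ DB · EC = -157]
2. D_y = -5  [2·signedArea(DBA) = -82 ∩ DB · EC = -157]
   → D = (-13, -5)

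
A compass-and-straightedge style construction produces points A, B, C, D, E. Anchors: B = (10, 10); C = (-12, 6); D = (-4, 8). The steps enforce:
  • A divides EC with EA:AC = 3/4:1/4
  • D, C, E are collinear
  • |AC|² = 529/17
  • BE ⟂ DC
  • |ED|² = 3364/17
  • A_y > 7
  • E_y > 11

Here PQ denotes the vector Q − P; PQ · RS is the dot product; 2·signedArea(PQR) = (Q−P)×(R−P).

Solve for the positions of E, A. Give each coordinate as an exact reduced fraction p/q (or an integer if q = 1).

A = (-112/17, 125/17)
E = (164/17, 194/17)

1. E_x = 164/17  [D, C, E are collinear ∩ BE ⟂ DC]
2. E_y = 194/17  [D, C, E are collinear ∩ BE ⟂ DC]
   → E = (164/17, 194/17)
3. A_x = -112/17  [A divides EC with EA:AC = 3/4:1/4]
4. A_y = 125/17  [A divides EC with EA:AC = 3/4:1/4]
   → A = (-112/17, 125/17)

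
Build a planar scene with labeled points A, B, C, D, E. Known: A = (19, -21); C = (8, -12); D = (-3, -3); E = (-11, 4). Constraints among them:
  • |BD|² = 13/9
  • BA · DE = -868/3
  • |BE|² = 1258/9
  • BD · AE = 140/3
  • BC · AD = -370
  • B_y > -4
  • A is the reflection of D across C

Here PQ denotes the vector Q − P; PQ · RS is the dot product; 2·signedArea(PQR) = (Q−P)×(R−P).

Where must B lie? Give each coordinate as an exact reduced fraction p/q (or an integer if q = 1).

1. B_x = -2  [BC · AD = -370 ∩ BA · DE = -868/3]
2. B_y = -11/3  [BC · AD = -370 ∩ BA · DE = -868/3]
   → B = (-2, -11/3)

B = (-2, -11/3)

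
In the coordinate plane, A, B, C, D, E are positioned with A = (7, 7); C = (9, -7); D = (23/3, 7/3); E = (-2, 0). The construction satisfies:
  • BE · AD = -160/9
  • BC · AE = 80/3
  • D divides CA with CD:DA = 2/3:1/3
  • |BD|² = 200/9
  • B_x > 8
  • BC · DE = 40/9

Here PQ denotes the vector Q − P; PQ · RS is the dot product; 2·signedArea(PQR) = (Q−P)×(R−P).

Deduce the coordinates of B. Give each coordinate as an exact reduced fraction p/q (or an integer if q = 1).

B = (25/3, -7/3)

1. B_x = 25/3  [BE · AD = -160/9 ∩ BC · DE = 40/9]
2. B_y = -7/3  [BE · AD = -160/9 ∩ BC · DE = 40/9]
   → B = (25/3, -7/3)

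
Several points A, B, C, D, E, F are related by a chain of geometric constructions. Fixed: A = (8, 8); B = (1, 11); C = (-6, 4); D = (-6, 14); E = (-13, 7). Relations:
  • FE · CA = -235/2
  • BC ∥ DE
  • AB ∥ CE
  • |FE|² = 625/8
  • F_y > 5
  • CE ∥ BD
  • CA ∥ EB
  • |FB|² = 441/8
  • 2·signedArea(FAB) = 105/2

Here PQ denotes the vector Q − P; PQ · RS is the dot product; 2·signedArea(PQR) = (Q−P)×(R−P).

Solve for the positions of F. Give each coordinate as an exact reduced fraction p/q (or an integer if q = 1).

F = (-17/4, 23/4)

1. F_x = -17/4  [2·signedArea(FAB) = 105/2 ∩ FE · CA = -235/2]
2. F_y = 23/4  [2·signedArea(FAB) = 105/2 ∩ FE · CA = -235/2]
   → F = (-17/4, 23/4)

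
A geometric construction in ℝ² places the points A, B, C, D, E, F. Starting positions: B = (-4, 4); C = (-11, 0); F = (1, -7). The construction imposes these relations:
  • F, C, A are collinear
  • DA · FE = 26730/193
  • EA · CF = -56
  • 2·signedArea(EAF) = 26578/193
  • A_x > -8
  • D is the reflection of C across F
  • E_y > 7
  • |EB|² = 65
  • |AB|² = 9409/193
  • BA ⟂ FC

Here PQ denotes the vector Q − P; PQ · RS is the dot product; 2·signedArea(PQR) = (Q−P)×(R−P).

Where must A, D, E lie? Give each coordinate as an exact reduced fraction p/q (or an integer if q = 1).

A = (-1451/193, -392/193)
D = (13, -14)
E = (3, 8)

1. A_x = -1451/193  [F, C, A are collinear ∩ BA ⟂ FC]
2. A_y = -392/193  [F, C, A are collinear ∩ BA ⟂ FC]
   → A = (-1451/193, -392/193)
3. D_x = 13  [D is the reflection of C across F]
4. D_y = -14  [D is the reflection of C across F]
   → D = (13, -14)
5. E_x = 3  [2·signedArea(EAF) = 26578/193 ∩ EA · CF = -56]
6. E_y = 8  [2·signedArea(EAF) = 26578/193 ∩ EA · CF = -56]
   → E = (3, 8)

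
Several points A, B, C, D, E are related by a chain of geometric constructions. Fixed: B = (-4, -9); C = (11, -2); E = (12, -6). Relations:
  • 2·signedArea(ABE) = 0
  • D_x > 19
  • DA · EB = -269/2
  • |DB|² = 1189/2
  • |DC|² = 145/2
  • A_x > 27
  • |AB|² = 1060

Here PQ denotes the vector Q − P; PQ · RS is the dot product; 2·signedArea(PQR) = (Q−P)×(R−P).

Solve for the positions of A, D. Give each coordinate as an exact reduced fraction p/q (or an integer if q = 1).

A = (28, -3)
D = (39/2, -5/2)

1. A_x = 28  [line -3·x + 16·y + 132 = 0 ∩ |AB|² = 1060]
2. A_y = -3  [line -3·x + 16·y + 132 = 0 ∩ |AB|² = 1060]
   → A = (28, -3)
3. D_x = 39/2  [line 16·x + 3·y + -609/2 = 0 ∩ |DC|² = 145/2]
4. D_y = -5/2  [line 16·x + 3·y + -609/2 = 0 ∩ |DC|² = 145/2]
   → D = (39/2, -5/2)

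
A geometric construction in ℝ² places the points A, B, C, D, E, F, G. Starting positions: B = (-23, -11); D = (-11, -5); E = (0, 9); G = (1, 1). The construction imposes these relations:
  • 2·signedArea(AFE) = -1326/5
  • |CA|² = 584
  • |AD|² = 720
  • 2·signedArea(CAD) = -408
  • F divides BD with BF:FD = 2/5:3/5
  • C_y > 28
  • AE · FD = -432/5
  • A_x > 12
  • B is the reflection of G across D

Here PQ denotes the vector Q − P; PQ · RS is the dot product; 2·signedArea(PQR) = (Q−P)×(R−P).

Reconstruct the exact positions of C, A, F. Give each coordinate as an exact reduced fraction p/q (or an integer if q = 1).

A = (13, 7)
C = (23, 29)
F = (-91/5, -43/5)

1. F_x = -91/5  [F divides BD with BF:FD = 2/5:3/5]
2. F_y = -43/5  [F divides BD with BF:FD = 2/5:3/5]
   → F = (-91/5, -43/5)
3. A_x = 13  [AE · FD = -432/5 ∩ 2·signedArea(AFE) = -1326/5]
4. A_y = 7  [AE · FD = -432/5 ∩ 2·signedArea(AFE) = -1326/5]
   → A = (13, 7)
5. C_x = 23  [line 12·x + -24·y + 420 = 0 ∩ |CA|² = 584]
6. C_y = 29  [line 12·x + -24·y + 420 = 0 ∩ |CA|² = 584]
   → C = (23, 29)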